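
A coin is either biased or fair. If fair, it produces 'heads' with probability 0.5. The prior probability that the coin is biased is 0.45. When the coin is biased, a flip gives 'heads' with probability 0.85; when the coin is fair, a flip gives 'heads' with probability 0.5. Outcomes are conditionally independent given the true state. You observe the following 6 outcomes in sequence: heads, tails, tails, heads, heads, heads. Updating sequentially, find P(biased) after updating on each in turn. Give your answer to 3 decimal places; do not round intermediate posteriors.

0.381

After 'heads': P(biased) = 0.85·0.4500 / (0.85·0.4500 + 0.5·0.5500) ≈ 0.5817
After 'tails': P(biased) = 0.15·0.5817 / (0.15·0.5817 + 0.5·0.4183) ≈ 0.2944
After 'tails': P(biased) = 0.15·0.2944 / (0.15·0.2944 + 0.5·0.7056) ≈ 0.1113
After 'heads': P(biased) = 0.85·0.1113 / (0.85·0.1113 + 0.5·0.8887) ≈ 0.1755
After 'heads': P(biased) = 0.85·0.1755 / (0.85·0.1755 + 0.5·0.8245) ≈ 0.2657
After 'heads': P(biased) = 0.85·0.2657 / (0.85·0.2657 + 0.5·0.7343) ≈ 0.3808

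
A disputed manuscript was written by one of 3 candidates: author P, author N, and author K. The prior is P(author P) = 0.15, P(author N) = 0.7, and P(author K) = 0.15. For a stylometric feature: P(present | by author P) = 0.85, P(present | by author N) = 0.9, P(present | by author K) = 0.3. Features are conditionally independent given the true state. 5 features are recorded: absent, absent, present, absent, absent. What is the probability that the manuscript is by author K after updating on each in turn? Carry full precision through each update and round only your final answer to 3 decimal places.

After 'absent': normaliser = 0.15·0.1500 + 0.1·0.7000 + 0.7·0.1500; P(author P) ≈ 0.1139, P(author N) ≈ 0.3544, P(author K) ≈ 0.5316
After 'absent': normaliser = 0.15·0.1139 + 0.1·0.3544 + 0.7·0.5316; P(author P) ≈ 0.0402, P(author N) ≈ 0.0835, P(author K) ≈ 0.8763
After 'present': normaliser = 0.85·0.0402 + 0.9·0.0835 + 0.3·0.8763; P(author P) ≈ 0.0919, P(author N) ≈ 0.2018, P(author K) ≈ 0.7063
After 'absent': normaliser = 0.15·0.0919 + 0.1·0.2018 + 0.7·0.7063; P(author P) ≈ 0.0261, P(author N) ≈ 0.0382, P(author K) ≈ 0.9357
After 'absent': normaliser = 0.15·0.0261 + 0.1·0.0382 + 0.7·0.9357; P(author P) ≈ 0.0059, P(author N) ≈ 0.0058, P(author K) ≈ 0.9883

0.988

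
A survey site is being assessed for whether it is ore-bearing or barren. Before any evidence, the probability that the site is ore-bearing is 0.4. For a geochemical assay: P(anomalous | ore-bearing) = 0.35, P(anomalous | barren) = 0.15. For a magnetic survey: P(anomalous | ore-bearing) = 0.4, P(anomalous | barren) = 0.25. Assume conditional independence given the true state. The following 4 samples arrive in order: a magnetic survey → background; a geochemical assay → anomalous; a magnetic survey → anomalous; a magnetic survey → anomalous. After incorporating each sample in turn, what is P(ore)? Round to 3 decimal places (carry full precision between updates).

After a magnetic survey='background': P(ore) = 0.6·0.4000 / (0.6·0.4000 + 0.75·0.6000) ≈ 0.3478
After a geochemical assay='anomalous': P(ore) = 0.35·0.3478 / (0.35·0.3478 + 0.15·0.6522) ≈ 0.5545
After a magnetic survey='anomalous': P(ore) = 0.4·0.5545 / (0.4·0.5545 + 0.25·0.4455) ≈ 0.6657
After a magnetic survey='anomalous': P(ore) = 0.4·0.6657 / (0.4·0.6657 + 0.25·0.3343) ≈ 0.7611

0.761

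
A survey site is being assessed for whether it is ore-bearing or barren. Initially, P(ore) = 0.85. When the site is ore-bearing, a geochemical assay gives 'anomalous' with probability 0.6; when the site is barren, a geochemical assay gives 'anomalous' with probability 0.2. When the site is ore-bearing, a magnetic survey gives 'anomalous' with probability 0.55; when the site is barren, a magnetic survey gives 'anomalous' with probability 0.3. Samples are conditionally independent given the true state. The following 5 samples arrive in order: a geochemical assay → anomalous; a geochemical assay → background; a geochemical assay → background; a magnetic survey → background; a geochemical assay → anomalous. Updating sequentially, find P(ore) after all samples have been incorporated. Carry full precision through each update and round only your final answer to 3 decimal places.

0.891

Apply Bayes' rule sequentially, carrying P(ore) forward.
After a geochemical assay='anomalous': P(ore) = 0.6·0.8500 / (0.6·0.8500 + 0.2·0.1500) ≈ 0.9444
After a geochemical assay='background': P(ore) = 0.4·0.9444 / (0.4·0.9444 + 0.8·0.0556) ≈ 0.8947
After a geochemical assay='background': P(ore) = 0.4·0.8947 / (0.4·0.8947 + 0.8·0.1053) ≈ 0.8095
After a magnetic survey='background': P(ore) = 0.45·0.8095 / (0.45·0.8095 + 0.7·0.1905) ≈ 0.7321
After a geochemical assay='anomalous': P(ore) = 0.6·0.7321 / (0.6·0.7321 + 0.2·0.2679) ≈ 0.8913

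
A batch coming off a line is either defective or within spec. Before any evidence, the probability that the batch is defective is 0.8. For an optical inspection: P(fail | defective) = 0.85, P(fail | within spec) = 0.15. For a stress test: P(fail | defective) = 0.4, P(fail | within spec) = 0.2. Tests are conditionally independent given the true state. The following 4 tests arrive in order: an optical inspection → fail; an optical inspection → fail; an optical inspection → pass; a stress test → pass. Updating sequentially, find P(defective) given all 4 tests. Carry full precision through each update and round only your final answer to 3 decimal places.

0.944

After an optical inspection='fail': P(defective) = 0.85·0.8000 / (0.85·0.8000 + 0.15·0.2000) ≈ 0.9577
After an optical inspection='fail': P(defective) = 0.85·0.9577 / (0.85·0.9577 + 0.15·0.0423) ≈ 0.9923
After an optical inspection='pass': P(defective) = 0.15·0.9923 / (0.15·0.9923 + 0.85·0.0077) ≈ 0.9577
After a stress test='pass': P(defective) = 0.6·0.9577 / (0.6·0.9577 + 0.8·0.0423) ≈ 0.9444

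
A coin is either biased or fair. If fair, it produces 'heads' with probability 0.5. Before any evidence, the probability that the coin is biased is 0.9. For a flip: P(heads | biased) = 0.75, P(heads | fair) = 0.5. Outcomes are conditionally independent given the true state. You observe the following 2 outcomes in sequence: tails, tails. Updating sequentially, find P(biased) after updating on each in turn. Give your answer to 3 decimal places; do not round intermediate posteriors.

0.692

After 'tails': P(biased) = 0.25·0.9000 / (0.25·0.9000 + 0.5·0.1000) ≈ 0.8182
After 'tails': P(biased) = 0.25·0.8182 / (0.25·0.8182 + 0.5·0.1818) ≈ 0.6923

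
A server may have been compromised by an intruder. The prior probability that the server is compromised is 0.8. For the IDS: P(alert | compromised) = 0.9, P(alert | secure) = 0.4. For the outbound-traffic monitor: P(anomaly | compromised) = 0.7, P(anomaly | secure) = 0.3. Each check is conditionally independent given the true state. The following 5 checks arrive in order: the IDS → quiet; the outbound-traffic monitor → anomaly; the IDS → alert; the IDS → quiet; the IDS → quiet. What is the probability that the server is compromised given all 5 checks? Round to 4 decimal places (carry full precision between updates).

0.0886

After the IDS='quiet': P(compromised) = 0.1·0.8000 / (0.1·0.8000 + 0.6·0.2000) ≈ 0.4000
After the outbound-traffic monitor='anomaly': P(compromised) = 0.7·0.4000 / (0.7·0.4000 + 0.3·0.6000) ≈ 0.6087
After the IDS='alert': P(compromised) = 0.9·0.6087 / (0.9·0.6087 + 0.4·0.3913) ≈ 0.7778
After the IDS='quiet': P(compromised) = 0.1·0.7778 / (0.1·0.7778 + 0.6·0.2222) ≈ 0.3684
After the IDS='quiet': P(compromised) = 0.1·0.3684 / (0.1·0.3684 + 0.6·0.6316) ≈ 0.0886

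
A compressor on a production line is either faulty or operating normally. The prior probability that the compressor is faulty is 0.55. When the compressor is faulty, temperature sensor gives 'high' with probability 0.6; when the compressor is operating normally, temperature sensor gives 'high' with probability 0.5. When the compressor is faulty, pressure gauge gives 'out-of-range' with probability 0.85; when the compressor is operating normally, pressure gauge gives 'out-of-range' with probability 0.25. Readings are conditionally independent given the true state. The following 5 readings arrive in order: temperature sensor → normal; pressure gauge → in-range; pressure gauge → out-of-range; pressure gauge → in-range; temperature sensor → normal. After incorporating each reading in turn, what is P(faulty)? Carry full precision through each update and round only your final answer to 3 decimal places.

After temperature sensor='normal': P(faulty) = 0.4·0.5500 / (0.4·0.5500 + 0.5·0.4500) ≈ 0.4944
After pressure gauge='in-range': P(faulty) = 0.15·0.4944 / (0.15·0.4944 + 0.75·0.5056) ≈ 0.1636
After pressure gauge='out-of-range': P(faulty) = 0.85·0.1636 / (0.85·0.1636 + 0.25·0.8364) ≈ 0.3994
After pressure gauge='in-range': P(faulty) = 0.15·0.3994 / (0.15·0.3994 + 0.75·0.6006) ≈ 0.1174
After temperature sensor='normal': P(faulty) = 0.4·0.1174 / (0.4·0.1174 + 0.5·0.8826) ≈ 0.0962

0.096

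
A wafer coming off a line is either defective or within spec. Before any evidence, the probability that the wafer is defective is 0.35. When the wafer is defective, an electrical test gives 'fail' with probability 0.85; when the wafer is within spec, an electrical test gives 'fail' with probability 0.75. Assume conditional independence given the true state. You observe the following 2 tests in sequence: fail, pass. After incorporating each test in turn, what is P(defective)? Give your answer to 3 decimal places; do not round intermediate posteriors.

0.268

After 'fail': P(defective) = 0.85·0.3500 / (0.85·0.3500 + 0.75·0.6500) ≈ 0.3790
After 'pass': P(defective) = 0.15·0.3790 / (0.15·0.3790 + 0.25·0.6210) ≈ 0.2680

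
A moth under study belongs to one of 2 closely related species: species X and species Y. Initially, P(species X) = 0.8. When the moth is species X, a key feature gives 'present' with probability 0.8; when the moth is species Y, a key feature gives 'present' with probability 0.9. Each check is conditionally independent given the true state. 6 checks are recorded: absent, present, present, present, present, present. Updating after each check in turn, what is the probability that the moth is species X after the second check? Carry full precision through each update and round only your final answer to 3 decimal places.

After 'absent': P(species X) = 0.2·0.8000 / (0.2·0.8000 + 0.1·0.2000) ≈ 0.8889
After 'present': P(species X) = 0.8·0.8889 / (0.8·0.8889 + 0.9·0.1111) ≈ 0.8767

0.877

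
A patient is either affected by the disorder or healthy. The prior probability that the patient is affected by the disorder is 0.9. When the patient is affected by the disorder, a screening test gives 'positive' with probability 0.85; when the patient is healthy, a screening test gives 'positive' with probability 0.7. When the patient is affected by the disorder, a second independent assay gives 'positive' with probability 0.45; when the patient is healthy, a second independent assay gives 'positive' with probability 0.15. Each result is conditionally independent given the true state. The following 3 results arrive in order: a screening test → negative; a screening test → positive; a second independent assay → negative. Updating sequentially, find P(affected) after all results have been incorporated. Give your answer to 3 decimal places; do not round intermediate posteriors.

After a screening test='negative': P(affected) = 0.15·0.9000 / (0.15·0.9000 + 0.3·0.1000) ≈ 0.8182
After a screening test='positive': P(affected) = 0.85·0.8182 / (0.85·0.8182 + 0.7·0.1818) ≈ 0.8453
After a second independent assay='negative': P(affected) = 0.55·0.8453 / (0.55·0.8453 + 0.85·0.1547) ≈ 0.7795

0.780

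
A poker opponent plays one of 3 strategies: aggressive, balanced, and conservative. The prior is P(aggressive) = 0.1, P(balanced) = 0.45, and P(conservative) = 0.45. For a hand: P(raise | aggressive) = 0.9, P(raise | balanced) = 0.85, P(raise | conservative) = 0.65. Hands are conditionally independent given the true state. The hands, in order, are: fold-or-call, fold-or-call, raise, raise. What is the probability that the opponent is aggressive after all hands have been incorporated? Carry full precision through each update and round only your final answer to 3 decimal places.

0.026

After 'fold-or-call': normaliser = 0.1·0.1000 + 0.15·0.4500 + 0.35·0.4500; P(aggressive) ≈ 0.0426, P(balanced) ≈ 0.2872, P(conservative) ≈ 0.6702
After 'fold-or-call': normaliser = 0.1·0.0426 + 0.15·0.2872 + 0.35·0.6702; P(aggressive) ≈ 0.0151, P(balanced) ≈ 0.1528, P(conservative) ≈ 0.8321
After 'raise': normaliser = 0.9·0.0151 + 0.85·0.1528 + 0.65·0.8321; P(aggressive) ≈ 0.0199, P(balanced) ≈ 0.1898, P(conservative) ≈ 0.7903
After 'raise': normaliser = 0.9·0.0199 + 0.85·0.1898 + 0.65·0.7903; P(aggressive) ≈ 0.0258, P(balanced) ≈ 0.2329, P(conservative) ≈ 0.7414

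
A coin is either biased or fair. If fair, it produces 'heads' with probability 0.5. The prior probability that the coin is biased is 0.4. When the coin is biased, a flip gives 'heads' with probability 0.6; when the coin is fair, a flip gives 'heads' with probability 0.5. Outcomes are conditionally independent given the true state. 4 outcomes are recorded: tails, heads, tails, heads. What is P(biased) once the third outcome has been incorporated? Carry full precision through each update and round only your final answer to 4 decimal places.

After 'tails': P(biased) = 0.4·0.4000 / (0.4·0.4000 + 0.5·0.6000) ≈ 0.3478
After 'heads': P(biased) = 0.6·0.3478 / (0.6·0.3478 + 0.5·0.6522) ≈ 0.3902
After 'tails': P(biased) = 0.4·0.3902 / (0.4·0.3902 + 0.5·0.6098) ≈ 0.3386

0.3386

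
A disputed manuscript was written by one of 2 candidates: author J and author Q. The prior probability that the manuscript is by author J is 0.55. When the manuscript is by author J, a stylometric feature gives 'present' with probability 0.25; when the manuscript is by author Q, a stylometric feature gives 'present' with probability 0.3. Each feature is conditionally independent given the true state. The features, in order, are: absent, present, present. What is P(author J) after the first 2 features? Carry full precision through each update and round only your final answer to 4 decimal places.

0.5218

After 'absent': P(author J) = 0.75·0.5500 / (0.75·0.5500 + 0.7·0.4500) ≈ 0.5670
After 'present': P(author J) = 0.25·0.5670 / (0.25·0.5670 + 0.3·0.4330) ≈ 0.5218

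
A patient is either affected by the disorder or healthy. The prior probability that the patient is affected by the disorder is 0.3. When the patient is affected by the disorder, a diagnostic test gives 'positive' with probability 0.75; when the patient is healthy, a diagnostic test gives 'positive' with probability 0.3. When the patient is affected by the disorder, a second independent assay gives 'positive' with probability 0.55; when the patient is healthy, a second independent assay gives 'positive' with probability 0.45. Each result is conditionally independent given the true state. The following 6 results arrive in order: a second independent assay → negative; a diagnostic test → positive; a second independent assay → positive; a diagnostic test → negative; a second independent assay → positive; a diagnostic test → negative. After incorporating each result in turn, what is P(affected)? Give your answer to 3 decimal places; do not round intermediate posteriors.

Each posterior becomes the prior for the next update.
After a second independent assay='negative': P(affected) = 0.45·0.3000 / (0.45·0.3000 + 0.55·0.7000) ≈ 0.2596
After a diagnostic test='positive': P(affected) = 0.75·0.2596 / (0.75·0.2596 + 0.3·0.7404) ≈ 0.4671
After a second independent assay='positive': P(affected) = 0.55·0.4671 / (0.55·0.4671 + 0.45·0.5329) ≈ 0.5172
After a diagnostic test='negative': P(affected) = 0.25·0.5172 / (0.25·0.5172 + 0.7·0.4828) ≈ 0.2768
After a second independent assay='positive': P(affected) = 0.55·0.2768 / (0.55·0.2768 + 0.45·0.7232) ≈ 0.3187
After a diagnostic test='negative': P(affected) = 0.25·0.3187 / (0.25·0.3187 + 0.7·0.6813) ≈ 0.1431

0.143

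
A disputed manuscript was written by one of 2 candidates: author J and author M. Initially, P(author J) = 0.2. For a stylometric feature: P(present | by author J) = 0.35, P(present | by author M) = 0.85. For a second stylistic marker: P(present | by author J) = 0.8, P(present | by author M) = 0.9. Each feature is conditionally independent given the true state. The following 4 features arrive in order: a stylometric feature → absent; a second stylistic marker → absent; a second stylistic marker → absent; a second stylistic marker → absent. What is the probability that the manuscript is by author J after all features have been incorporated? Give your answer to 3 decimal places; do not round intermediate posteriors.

0.897

Apply Bayes' rule sequentially, carrying P(author J) forward.
After a stylometric feature='absent': P(author J) = 0.65·0.2000 / (0.65·0.2000 + 0.15·0.8000) ≈ 0.5200
After a second stylistic marker='absent': P(author J) = 0.2·0.5200 / (0.2·0.5200 + 0.1·0.4800) ≈ 0.6842
After a second stylistic marker='absent': P(author J) = 0.2·0.6842 / (0.2·0.6842 + 0.1·0.3158) ≈ 0.8125
After a second stylistic marker='absent': P(author J) = 0.2·0.8125 / (0.2·0.8125 + 0.1·0.1875) ≈ 0.8966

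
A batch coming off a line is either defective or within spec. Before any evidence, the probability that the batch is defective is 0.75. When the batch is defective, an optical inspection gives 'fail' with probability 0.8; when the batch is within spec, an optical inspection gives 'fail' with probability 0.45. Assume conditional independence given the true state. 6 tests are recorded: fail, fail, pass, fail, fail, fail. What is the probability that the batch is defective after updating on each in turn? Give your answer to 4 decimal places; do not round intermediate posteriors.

0.9509

Apply Bayes' rule sequentially, carrying P(defective) forward.
After 'fail': P(defective) = 0.8·0.7500 / (0.8·0.7500 + 0.45·0.2500) ≈ 0.8421
After 'fail': P(defective) = 0.8·0.8421 / (0.8·0.8421 + 0.45·0.1579) ≈ 0.9046
After 'pass': P(defective) = 0.2·0.9046 / (0.2·0.9046 + 0.55·0.0954) ≈ 0.7752
After 'fail': P(defective) = 0.8·0.7752 / (0.8·0.7752 + 0.45·0.2248) ≈ 0.8597
After 'fail': P(defective) = 0.8·0.8597 / (0.8·0.8597 + 0.45·0.1403) ≈ 0.9159
After 'fail': P(defective) = 0.8·0.9159 / (0.8·0.9159 + 0.45·0.0841) ≈ 0.9509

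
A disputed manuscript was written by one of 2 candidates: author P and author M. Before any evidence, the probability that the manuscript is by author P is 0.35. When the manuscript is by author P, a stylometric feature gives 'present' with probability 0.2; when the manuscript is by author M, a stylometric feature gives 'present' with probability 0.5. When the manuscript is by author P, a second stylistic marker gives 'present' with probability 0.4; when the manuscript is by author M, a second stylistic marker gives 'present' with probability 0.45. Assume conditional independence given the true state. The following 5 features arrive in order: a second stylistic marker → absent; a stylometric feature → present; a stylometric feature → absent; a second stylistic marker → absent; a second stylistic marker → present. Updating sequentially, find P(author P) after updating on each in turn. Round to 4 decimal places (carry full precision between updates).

After a second stylistic marker='absent': P(author P) = 0.6·0.3500 / (0.6·0.3500 + 0.55·0.6500) ≈ 0.3700
After a stylometric feature='present': P(author P) = 0.2·0.3700 / (0.2·0.3700 + 0.5·0.6300) ≈ 0.1903
After a stylometric feature='absent': P(author P) = 0.8·0.1903 / (0.8·0.1903 + 0.5·0.8097) ≈ 0.2732
After a second stylistic marker='absent': P(author P) = 0.6·0.2732 / (0.6·0.2732 + 0.55·0.7268) ≈ 0.2908
After a second stylistic marker='present': P(author P) = 0.4·0.2908 / (0.4·0.2908 + 0.45·0.7092) ≈ 0.2672

0.2672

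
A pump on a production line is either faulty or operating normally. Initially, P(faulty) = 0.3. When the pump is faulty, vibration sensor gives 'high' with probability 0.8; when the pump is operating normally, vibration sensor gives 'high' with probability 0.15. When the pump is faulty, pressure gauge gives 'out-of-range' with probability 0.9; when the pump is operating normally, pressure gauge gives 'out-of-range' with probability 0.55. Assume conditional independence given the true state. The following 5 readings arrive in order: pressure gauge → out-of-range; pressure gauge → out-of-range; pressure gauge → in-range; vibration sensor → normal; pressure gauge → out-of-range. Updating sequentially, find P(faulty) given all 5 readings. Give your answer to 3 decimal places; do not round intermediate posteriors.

Apply Bayes' rule sequentially, carrying P(faulty) forward.
After pressure gauge='out-of-range': P(faulty) = 0.9·0.3000 / (0.9·0.3000 + 0.55·0.7000) ≈ 0.4122
After pressure gauge='out-of-range': P(faulty) = 0.9·0.4122 / (0.9·0.4122 + 0.55·0.5878) ≈ 0.5344
After pressure gauge='in-range': P(faulty) = 0.1·0.5344 / (0.1·0.5344 + 0.45·0.4656) ≈ 0.2032
After vibration sensor='normal': P(faulty) = 0.2·0.2032 / (0.2·0.2032 + 0.85·0.7968) ≈ 0.0566
After pressure gauge='out-of-range': P(faulty) = 0.9·0.0566 / (0.9·0.0566 + 0.55·0.9434) ≈ 0.0894

0.089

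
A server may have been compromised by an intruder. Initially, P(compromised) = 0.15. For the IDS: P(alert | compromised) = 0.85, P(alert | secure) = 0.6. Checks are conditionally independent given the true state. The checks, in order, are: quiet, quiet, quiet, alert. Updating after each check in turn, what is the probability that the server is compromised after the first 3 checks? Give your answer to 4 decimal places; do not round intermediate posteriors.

After 'quiet': P(compromised) = 0.15·0.1500 / (0.15·0.1500 + 0.4·0.8500) ≈ 0.0621
After 'quiet': P(compromised) = 0.15·0.0621 / (0.15·0.0621 + 0.4·0.9379) ≈ 0.0242
After 'quiet': P(compromised) = 0.15·0.0242 / (0.15·0.0242 + 0.4·0.9758) ≈ 0.0092

0.0092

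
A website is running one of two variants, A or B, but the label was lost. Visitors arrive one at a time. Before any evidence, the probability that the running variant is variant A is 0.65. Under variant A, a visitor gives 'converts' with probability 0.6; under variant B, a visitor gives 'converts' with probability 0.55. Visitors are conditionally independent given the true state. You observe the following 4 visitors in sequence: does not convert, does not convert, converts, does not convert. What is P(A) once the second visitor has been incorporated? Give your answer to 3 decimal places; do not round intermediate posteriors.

After 'does not convert': P(A) = 0.4·0.6500 / (0.4·0.6500 + 0.45·0.3500) ≈ 0.6228
After 'does not convert': P(A) = 0.4·0.6228 / (0.4·0.6228 + 0.45·0.3772) ≈ 0.5947

0.595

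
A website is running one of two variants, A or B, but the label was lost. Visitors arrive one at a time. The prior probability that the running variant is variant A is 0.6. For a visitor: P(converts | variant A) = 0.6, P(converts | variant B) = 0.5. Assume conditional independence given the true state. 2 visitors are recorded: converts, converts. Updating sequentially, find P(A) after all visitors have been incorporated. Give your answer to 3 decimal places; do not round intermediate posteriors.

0.684

Apply Bayes' rule sequentially, carrying P(A) forward.
After 'converts': P(A) = 0.6·0.6000 / (0.6·0.6000 + 0.5·0.4000) ≈ 0.6429
After 'converts': P(A) = 0.6·0.6429 / (0.6·0.6429 + 0.5·0.3571) ≈ 0.6835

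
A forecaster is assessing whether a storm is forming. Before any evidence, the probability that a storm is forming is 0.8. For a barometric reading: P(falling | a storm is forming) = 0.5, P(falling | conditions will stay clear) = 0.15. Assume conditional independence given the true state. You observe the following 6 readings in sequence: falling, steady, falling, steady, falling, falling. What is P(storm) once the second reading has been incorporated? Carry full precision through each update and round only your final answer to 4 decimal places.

Apply Bayes' rule sequentially, carrying P(storm) forward.
After 'falling': P(storm) = 0.5·0.8000 / (0.5·0.8000 + 0.15·0.2000) ≈ 0.9302
After 'steady': P(storm) = 0.5·0.9302 / (0.5·0.9302 + 0.85·0.0698) ≈ 0.8869

0.8869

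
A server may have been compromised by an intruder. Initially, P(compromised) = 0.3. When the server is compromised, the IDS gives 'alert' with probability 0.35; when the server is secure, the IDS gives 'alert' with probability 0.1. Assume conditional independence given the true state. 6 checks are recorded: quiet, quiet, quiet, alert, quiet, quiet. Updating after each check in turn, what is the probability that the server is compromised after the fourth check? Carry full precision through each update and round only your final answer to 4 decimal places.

After 'quiet': P(compromised) = 0.65·0.3000 / (0.65·0.3000 + 0.9·0.7000) ≈ 0.2364
After 'quiet': P(compromised) = 0.65·0.2364 / (0.65·0.2364 + 0.9·0.7636) ≈ 0.1827
After 'quiet': P(compromised) = 0.65·0.1827 / (0.65·0.1827 + 0.9·0.8173) ≈ 0.1390
After 'alert': P(compromised) = 0.35·0.1390 / (0.35·0.1390 + 0.1·0.8610) ≈ 0.3611

0.3611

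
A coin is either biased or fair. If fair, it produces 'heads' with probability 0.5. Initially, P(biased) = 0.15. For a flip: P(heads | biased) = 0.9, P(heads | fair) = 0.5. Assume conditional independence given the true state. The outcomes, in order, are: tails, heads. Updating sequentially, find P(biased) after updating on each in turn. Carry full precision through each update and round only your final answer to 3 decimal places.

0.060

Each posterior becomes the prior for the next update.
After 'tails': P(biased) = 0.1·0.1500 / (0.1·0.1500 + 0.5·0.8500) ≈ 0.0341
After 'heads': P(biased) = 0.9·0.0341 / (0.9·0.0341 + 0.5·0.9659) ≈ 0.0597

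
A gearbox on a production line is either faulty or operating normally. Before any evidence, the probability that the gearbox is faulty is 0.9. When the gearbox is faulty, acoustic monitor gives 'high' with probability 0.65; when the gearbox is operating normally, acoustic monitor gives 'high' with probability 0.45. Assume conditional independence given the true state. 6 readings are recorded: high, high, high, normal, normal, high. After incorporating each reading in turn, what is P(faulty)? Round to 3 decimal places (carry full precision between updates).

After 'high': P(faulty) = 0.65·0.9000 / (0.65·0.9000 + 0.45·0.1000) ≈ 0.9286
After 'high': P(faulty) = 0.65·0.9286 / (0.65·0.9286 + 0.45·0.0714) ≈ 0.9494
After 'high': P(faulty) = 0.65·0.9494 / (0.65·0.9494 + 0.45·0.0506) ≈ 0.9644
After 'normal': P(faulty) = 0.35·0.9644 / (0.35·0.9644 + 0.55·0.0356) ≈ 0.9452
After 'normal': P(faulty) = 0.35·0.9452 / (0.35·0.9452 + 0.55·0.0548) ≈ 0.9166
After 'high': P(faulty) = 0.65·0.9166 / (0.65·0.9166 + 0.45·0.0834) ≈ 0.9407

0.941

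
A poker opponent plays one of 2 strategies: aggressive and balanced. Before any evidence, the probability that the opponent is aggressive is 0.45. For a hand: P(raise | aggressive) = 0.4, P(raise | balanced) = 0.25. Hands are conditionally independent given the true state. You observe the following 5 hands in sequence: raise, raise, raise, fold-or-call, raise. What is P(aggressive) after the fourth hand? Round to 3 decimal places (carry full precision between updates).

After 'raise': P(aggressive) = 0.4·0.4500 / (0.4·0.4500 + 0.25·0.5500) ≈ 0.5669
After 'raise': P(aggressive) = 0.4·0.5669 / (0.4·0.5669 + 0.25·0.4331) ≈ 0.6769
After 'raise': P(aggressive) = 0.4·0.6769 / (0.4·0.6769 + 0.25·0.3231) ≈ 0.7702
After 'fold-or-call': P(aggressive) = 0.6·0.7702 / (0.6·0.7702 + 0.75·0.2298) ≈ 0.7283

0.728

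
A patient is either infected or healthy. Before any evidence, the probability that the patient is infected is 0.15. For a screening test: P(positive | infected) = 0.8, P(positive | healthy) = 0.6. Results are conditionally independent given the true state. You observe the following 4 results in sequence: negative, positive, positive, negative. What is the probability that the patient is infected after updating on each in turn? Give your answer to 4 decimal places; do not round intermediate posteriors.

After 'negative': P(infected) = 0.2·0.1500 / (0.2·0.1500 + 0.4·0.8500) ≈ 0.0811
After 'positive': P(infected) = 0.8·0.0811 / (0.8·0.0811 + 0.6·0.9189) ≈ 0.1053
After 'positive': P(infected) = 0.8·0.1053 / (0.8·0.1053 + 0.6·0.8947) ≈ 0.1356
After 'negative': P(infected) = 0.2·0.1356 / (0.2·0.1356 + 0.4·0.8644) ≈ 0.0727

0.0727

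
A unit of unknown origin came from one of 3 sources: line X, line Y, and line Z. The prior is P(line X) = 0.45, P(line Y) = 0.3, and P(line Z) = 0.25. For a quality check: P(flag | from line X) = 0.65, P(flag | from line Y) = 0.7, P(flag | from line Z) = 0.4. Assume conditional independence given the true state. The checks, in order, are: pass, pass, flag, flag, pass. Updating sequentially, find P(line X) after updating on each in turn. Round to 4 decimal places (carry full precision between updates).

0.3926

Each posterior becomes the prior for the next update.
After 'pass': normaliser = 0.35·0.4500 + 0.3·0.3000 + 0.6·0.2500; P(line X) ≈ 0.3962, P(line Y) ≈ 0.2264, P(line Z) ≈ 0.3774
After 'pass': normaliser = 0.35·0.3962 + 0.3·0.2264 + 0.6·0.3774; P(line X) ≈ 0.3203, P(line Y) ≈ 0.1569, P(line Z) ≈ 0.5229
After 'flag': normaliser = 0.65·0.3203 + 0.7·0.1569 + 0.4·0.5229; P(line X) ≈ 0.3949, P(line Y) ≈ 0.2083, P(line Z) ≈ 0.3968
After 'flag': normaliser = 0.65·0.3949 + 0.7·0.2083 + 0.4·0.3968; P(line X) ≈ 0.4574, P(line Y) ≈ 0.2598, P(line Z) ≈ 0.2828
After 'pass': normaliser = 0.35·0.4574 + 0.3·0.2598 + 0.6·0.2828; P(line X) ≈ 0.3926, P(line Y) ≈ 0.1912, P(line Z) ≈ 0.4162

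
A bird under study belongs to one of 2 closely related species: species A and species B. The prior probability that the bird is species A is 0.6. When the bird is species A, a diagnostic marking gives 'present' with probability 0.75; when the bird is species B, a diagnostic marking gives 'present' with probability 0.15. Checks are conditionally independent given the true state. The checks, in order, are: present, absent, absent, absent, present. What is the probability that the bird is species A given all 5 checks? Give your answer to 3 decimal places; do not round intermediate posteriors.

After 'present': P(species A) = 0.75·0.6000 / (0.75·0.6000 + 0.15·0.4000) ≈ 0.8824
After 'absent': P(species A) = 0.25·0.8824 / (0.25·0.8824 + 0.85·0.1176) ≈ 0.6881
After 'absent': P(species A) = 0.25·0.6881 / (0.25·0.6881 + 0.85·0.3119) ≈ 0.3935
After 'absent': P(species A) = 0.25·0.3935 / (0.25·0.3935 + 0.85·0.6065) ≈ 0.1602
After 'present': P(species A) = 0.75·0.1602 / (0.75·0.1602 + 0.15·0.8398) ≈ 0.4883

0.488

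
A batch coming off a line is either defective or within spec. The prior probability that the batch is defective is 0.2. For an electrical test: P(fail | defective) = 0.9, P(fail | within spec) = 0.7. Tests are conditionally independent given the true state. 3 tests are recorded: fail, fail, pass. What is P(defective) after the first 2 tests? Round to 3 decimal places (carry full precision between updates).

After 'fail': P(defective) = 0.9·0.2000 / (0.9·0.2000 + 0.7·0.8000) ≈ 0.2432
After 'fail': P(defective) = 0.9·0.2432 / (0.9·0.2432 + 0.7·0.7568) ≈ 0.2924

0.292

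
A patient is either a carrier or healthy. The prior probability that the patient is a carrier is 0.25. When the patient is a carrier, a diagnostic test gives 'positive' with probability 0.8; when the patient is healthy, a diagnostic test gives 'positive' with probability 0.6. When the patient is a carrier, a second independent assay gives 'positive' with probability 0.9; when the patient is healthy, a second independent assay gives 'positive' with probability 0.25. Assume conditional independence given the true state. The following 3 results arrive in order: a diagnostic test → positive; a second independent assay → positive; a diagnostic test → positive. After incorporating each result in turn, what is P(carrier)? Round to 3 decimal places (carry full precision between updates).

0.681

After a diagnostic test='positive': P(carrier) = 0.8·0.2500 / (0.8·0.2500 + 0.6·0.7500) ≈ 0.3077
After a second independent assay='positive': P(carrier) = 0.9·0.3077 / (0.9·0.3077 + 0.25·0.6923) ≈ 0.6154
After a diagnostic test='positive': P(carrier) = 0.8·0.6154 / (0.8·0.6154 + 0.6·0.3846) ≈ 0.6809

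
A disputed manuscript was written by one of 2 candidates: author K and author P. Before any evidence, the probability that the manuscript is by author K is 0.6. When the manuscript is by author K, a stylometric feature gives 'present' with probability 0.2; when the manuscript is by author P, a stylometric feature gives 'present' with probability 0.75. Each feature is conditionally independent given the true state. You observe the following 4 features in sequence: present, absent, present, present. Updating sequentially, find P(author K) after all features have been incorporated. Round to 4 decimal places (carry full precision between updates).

After 'present': P(author K) = 0.2·0.6000 / (0.2·0.6000 + 0.75·0.4000) ≈ 0.2857
After 'absent': P(author K) = 0.8·0.2857 / (0.8·0.2857 + 0.25·0.7143) ≈ 0.5614
After 'present': P(author K) = 0.2·0.5614 / (0.2·0.5614 + 0.75·0.4386) ≈ 0.2545
After 'present': P(author K) = 0.2·0.2545 / (0.2·0.2545 + 0.75·0.7455) ≈ 0.0834

0.0834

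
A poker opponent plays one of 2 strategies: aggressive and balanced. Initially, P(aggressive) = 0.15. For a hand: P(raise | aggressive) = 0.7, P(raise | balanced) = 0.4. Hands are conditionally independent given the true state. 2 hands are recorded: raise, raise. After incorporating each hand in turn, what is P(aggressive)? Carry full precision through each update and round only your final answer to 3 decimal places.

0.351

Apply Bayes' rule sequentially, carrying P(aggressive) forward.
After 'raise': P(aggressive) = 0.7·0.1500 / (0.7·0.1500 + 0.4·0.8500) ≈ 0.2360
After 'raise': P(aggressive) = 0.7·0.2360 / (0.7·0.2360 + 0.4·0.7640) ≈ 0.3508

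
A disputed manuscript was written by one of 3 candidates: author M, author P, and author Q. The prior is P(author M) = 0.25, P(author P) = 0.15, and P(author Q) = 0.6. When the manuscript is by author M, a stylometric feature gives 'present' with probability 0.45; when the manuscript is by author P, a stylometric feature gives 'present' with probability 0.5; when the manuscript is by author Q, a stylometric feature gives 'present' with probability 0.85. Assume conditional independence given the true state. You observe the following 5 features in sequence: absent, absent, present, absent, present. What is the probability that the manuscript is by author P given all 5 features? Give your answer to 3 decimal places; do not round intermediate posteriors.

0.322

After 'absent': normaliser = 0.55·0.2500 + 0.5·0.1500 + 0.15·0.6000; P(author M) ≈ 0.4545, P(author P) ≈ 0.2479, P(author Q) ≈ 0.2975
After 'absent': normaliser = 0.55·0.4545 + 0.5·0.2479 + 0.15·0.2975; P(author M) ≈ 0.5972, P(author P) ≈ 0.2962, P(author Q) ≈ 0.1066
After 'present': normaliser = 0.45·0.5972 + 0.5·0.2962 + 0.85·0.1066; P(author M) ≈ 0.5296, P(author P) ≈ 0.2918, P(author Q) ≈ 0.1786
After 'absent': normaliser = 0.55·0.5296 + 0.5·0.2918 + 0.15·0.1786; P(author M) ≈ 0.6278, P(author P) ≈ 0.3145, P(author Q) ≈ 0.0577
After 'present': normaliser = 0.45·0.6278 + 0.5·0.3145 + 0.85·0.0577; P(author M) ≈ 0.5780, P(author P) ≈ 0.3216, P(author Q) ≈ 0.1004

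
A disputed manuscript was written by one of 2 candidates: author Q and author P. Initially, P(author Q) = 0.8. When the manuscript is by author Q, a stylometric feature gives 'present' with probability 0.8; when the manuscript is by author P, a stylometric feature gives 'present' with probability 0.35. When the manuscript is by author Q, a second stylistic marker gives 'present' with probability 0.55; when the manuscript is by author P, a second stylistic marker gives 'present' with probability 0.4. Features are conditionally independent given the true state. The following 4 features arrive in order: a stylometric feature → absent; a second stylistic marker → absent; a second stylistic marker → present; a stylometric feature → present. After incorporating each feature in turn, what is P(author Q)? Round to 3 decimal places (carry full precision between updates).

Each posterior becomes the prior for the next update.
After a stylometric feature='absent': P(author Q) = 0.2·0.8000 / (0.2·0.8000 + 0.65·0.2000) ≈ 0.5517
After a second stylistic marker='absent': P(author Q) = 0.45·0.5517 / (0.45·0.5517 + 0.6·0.4483) ≈ 0.4800
After a second stylistic marker='present': P(author Q) = 0.55·0.4800 / (0.55·0.4800 + 0.4·0.5200) ≈ 0.5593
After a stylometric feature='present': P(author Q) = 0.8·0.5593 / (0.8·0.5593 + 0.35·0.4407) ≈ 0.7437

0.744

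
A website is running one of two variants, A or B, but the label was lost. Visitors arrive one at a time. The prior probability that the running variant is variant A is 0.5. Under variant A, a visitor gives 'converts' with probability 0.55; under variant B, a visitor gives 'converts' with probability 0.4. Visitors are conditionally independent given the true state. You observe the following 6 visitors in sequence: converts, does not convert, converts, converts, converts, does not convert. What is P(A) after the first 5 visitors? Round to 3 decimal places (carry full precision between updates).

Apply Bayes' rule sequentially, carrying P(A) forward.
After 'converts': P(A) = 0.55·0.5000 / (0.55·0.5000 + 0.4·0.5000) ≈ 0.5789
After 'does not convert': P(A) = 0.45·0.5789 / (0.45·0.5789 + 0.6·0.4211) ≈ 0.5077
After 'converts': P(A) = 0.55·0.5077 / (0.55·0.5077 + 0.4·0.4923) ≈ 0.5864
After 'converts': P(A) = 0.55·0.5864 / (0.55·0.5864 + 0.4·0.4136) ≈ 0.6610
After 'converts': P(A) = 0.55·0.6610 / (0.55·0.6610 + 0.4·0.3390) ≈ 0.7283

0.728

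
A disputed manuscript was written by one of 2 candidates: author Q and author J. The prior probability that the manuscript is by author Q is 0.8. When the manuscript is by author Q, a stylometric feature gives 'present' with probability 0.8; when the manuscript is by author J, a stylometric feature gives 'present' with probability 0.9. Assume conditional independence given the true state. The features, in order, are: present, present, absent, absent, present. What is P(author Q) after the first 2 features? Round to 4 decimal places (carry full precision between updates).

0.7596

After 'present': P(author Q) = 0.8·0.8000 / (0.8·0.8000 + 0.9·0.2000) ≈ 0.7805
After 'present': P(author Q) = 0.8·0.7805 / (0.8·0.7805 + 0.9·0.2195) ≈ 0.7596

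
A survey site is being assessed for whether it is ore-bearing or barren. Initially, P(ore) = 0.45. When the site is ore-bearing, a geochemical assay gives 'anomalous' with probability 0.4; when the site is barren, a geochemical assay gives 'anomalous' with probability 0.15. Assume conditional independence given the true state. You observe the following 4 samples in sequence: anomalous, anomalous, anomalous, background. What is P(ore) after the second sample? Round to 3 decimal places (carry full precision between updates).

0.853

Apply Bayes' rule sequentially, carrying P(ore) forward.
After 'anomalous': P(ore) = 0.4·0.4500 / (0.4·0.4500 + 0.15·0.5500) ≈ 0.6857
After 'anomalous': P(ore) = 0.4·0.6857 / (0.4·0.6857 + 0.15·0.3143) ≈ 0.8533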